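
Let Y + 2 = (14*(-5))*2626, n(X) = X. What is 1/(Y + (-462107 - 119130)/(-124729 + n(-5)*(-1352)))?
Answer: -117969/21684716281 ≈ -5.4402e-6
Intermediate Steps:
Y = -183822 (Y = -2 + (14*(-5))*2626 = -2 - 70*2626 = -2 - 183820 = -183822)
1/(Y + (-462107 - 119130)/(-124729 + n(-5)*(-1352))) = 1/(-183822 + (-462107 - 119130)/(-124729 - 5*(-1352))) = 1/(-183822 - 581237/(-124729 + 6760)) = 1/(-183822 - 581237/(-117969)) = 1/(-183822 - 581237*(-1/117969)) = 1/(-183822 + 581237/117969) = 1/(-21684716281/117969) = -117969/21684716281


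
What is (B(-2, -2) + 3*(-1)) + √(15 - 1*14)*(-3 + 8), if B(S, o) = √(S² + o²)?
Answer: 2 + 2*√2 ≈ 4.8284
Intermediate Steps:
(B(-2, -2) + 3*(-1)) + √(15 - 1*14)*(-3 + 8) = (√((-2)² + (-2)²) + 3*(-1)) + √(15 - 1*14)*(-3 + 8) = (√(4 + 4) - 3) + √(15 - 14)*5 = (√8 - 3) + √1*5 = (2*√2 - 3) + 1*5 = (-3 + 2*√2) + 5 = 2 + 2*√2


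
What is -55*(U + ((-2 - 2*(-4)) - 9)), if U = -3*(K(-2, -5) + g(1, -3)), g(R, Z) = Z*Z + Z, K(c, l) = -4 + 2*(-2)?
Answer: -165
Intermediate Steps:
K(c, l) = -8 (K(c, l) = -4 - 4 = -8)
g(R, Z) = Z + Z² (g(R, Z) = Z² + Z = Z + Z²)
U = 6 (U = -3*(-8 - 3*(1 - 3)) = -3*(-8 - 3*(-2)) = -3*(-8 + 6) = -3*(-2) = 6)
-55*(U + ((-2 - 2*(-4)) - 9)) = -55*(6 + ((-2 - 2*(-4)) - 9)) = -55*(6 + ((-2 + 8) - 9)) = -55*(6 + (6 - 9)) = -55*(6 - 3) = -55*3 = -165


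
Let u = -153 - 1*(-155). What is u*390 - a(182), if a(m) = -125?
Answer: 905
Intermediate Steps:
u = 2 (u = -153 + 155 = 2)
u*390 - a(182) = 2*390 - 1*(-125) = 780 + 125 = 905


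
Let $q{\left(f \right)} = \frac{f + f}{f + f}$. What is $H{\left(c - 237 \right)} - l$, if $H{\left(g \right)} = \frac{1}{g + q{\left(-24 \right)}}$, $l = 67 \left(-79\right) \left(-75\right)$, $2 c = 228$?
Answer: $- \frac{48430951}{122} \approx -3.9698 \cdot 10^{5}$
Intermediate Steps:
$c = 114$ ($c = \frac{1}{2} \cdot 228 = 114$)
$l = 396975$ ($l = \left(-5293\right) \left(-75\right) = 396975$)
$q{\left(f \right)} = 1$ ($q{\left(f \right)} = \frac{2 f}{2 f} = 2 f \frac{1}{2 f} = 1$)
$H{\left(g \right)} = \frac{1}{1 + g}$ ($H{\left(g \right)} = \frac{1}{g + 1} = \frac{1}{1 + g}$)
$H{\left(c - 237 \right)} - l = \frac{1}{1 + \left(114 - 237\right)} - 396975 = \frac{1}{1 - 123} - 396975 = \frac{1}{-122} - 396975 = - \frac{1}{122} - 396975 = - \frac{48430951}{122}$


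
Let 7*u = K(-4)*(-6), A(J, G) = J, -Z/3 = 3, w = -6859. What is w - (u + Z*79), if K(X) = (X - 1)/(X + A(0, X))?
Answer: -86057/14 ≈ -6146.9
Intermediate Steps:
Z = -9 (Z = -3*3 = -9)
K(X) = (-1 + X)/X (K(X) = (X - 1)/(X + 0) = (-1 + X)/X)
u = -15/14 (u = (((-1 - 4)/(-4))*(-6))/7 = (-¼*(-5)*(-6))/7 = ((5/4)*(-6))/7 = (⅐)*(-15/2) = -15/14 ≈ -1.0714)
w - (u + Z*79) = -6859 - (-15/14 - 9*79) = -6859 - (-15/14 - 711) = -6859 - 1*(-9969/14) = -6859 + 9969/14 = -86057/14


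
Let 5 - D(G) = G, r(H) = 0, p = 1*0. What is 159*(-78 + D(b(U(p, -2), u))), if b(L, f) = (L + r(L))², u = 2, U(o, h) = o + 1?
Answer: -11766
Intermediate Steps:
p = 0
U(o, h) = 1 + o
b(L, f) = L² (b(L, f) = (L + 0)² = L²)
D(G) = 5 - G
159*(-78 + D(b(U(p, -2), u))) = 159*(-78 + (5 - (1 + 0)²)) = 159*(-78 + (5 - 1*1²)) = 159*(-78 + (5 - 1*1)) = 159*(-78 + (5 - 1)) = 159*(-78 + 4) = 159*(-74) = -11766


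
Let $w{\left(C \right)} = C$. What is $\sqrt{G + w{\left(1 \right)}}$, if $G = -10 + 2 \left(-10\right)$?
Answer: $i \sqrt{29} \approx 5.3852 i$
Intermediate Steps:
$G = -30$ ($G = -10 - 20 = -30$)
$\sqrt{G + w{\left(1 \right)}} = \sqrt{-30 + 1} = \sqrt{-29} = i \sqrt{29}$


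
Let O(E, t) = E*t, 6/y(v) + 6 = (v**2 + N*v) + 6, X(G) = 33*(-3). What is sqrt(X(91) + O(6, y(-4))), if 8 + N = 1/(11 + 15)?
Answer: 3*I*sqrt(1055845)/311 ≈ 9.912*I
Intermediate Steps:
X(G) = -99
N = -207/26 (N = -8 + 1/(11 + 15) = -8 + 1/26 = -207/26 ≈ -7.9615)
y(v) = 6/(v**2 - 207*v/26) (y(v) = 6/(-6 + ((v**2 - 207*v/26) + 6)) = 6/(-6 + (6 + v**2 - 207*v/26)) = 6/(v**2 - 207*v/26))
sqrt(X(91) + O(6, y(-4))) = sqrt(-99 + 6*(156/(-4*(-207 + 26*(-4))))) = sqrt(-99 + 6*(156*(-1/4)/(-207 - 104))) = sqrt(-99 + 6*(156*(-1/4)/(-311))) = sqrt(-99 + 6*(156*(-1/4)*(-1/311))) = sqrt(-99 + 6*(39/311)) = sqrt(-99 + 234/311) = sqrt(-30555/311) = 3*I*sqrt(1055845)/311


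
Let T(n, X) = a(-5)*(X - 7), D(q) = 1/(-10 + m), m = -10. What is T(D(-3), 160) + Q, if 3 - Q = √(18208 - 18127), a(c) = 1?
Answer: 147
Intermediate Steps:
D(q) = -1/20 (D(q) = 1/(-10 - 10) = 1/(-20) = -1/20)
Q = -6 (Q = 3 - √(18208 - 18127) = 3 - √81 = 3 - 1*9 = 3 - 9 = -6)
T(n, X) = -7 + X (T(n, X) = 1*(X - 7) = 1*(-7 + X) = -7 + X)
T(D(-3), 160) + Q = (-7 + 160) - 6 = 153 - 6 = 147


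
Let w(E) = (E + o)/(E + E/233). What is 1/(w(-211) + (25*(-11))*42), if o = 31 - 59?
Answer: -49374/570214013 ≈ -8.6589e-5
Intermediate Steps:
o = -28
w(E) = 233*(-28 + E)/(234*E) (w(E) = (E - 28)/(E + E/233) = (-28 + E)/(E + E*(1/233)) = (-28 + E)/(E + E/233) = (-28 + E)/((234*E/233)) = (-28 + E)*(233/(234*E)) = 233*(-28 + E)/(234*E))
1/(w(-211) + (25*(-11))*42) = 1/((233/234)*(-28 - 211)/(-211) + (25*(-11))*42) = 1/((233/234)*(-1/211)*(-239) - 275*42) = 1/(55687/49374 - 11550) = 1/(-570214013/49374) = -49374/570214013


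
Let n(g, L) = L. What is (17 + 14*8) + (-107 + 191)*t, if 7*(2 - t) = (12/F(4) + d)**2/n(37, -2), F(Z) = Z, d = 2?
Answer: 447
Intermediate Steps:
t = 53/14 (t = 2 - (12/4 + 2)**2/(7*(-2)) = 2 - (12*(1/4) + 2)**2*(-1)/(7*2) = 2 - (3 + 2)**2*(-1)/(7*2) = 2 - 5**2*(-1)/(7*2) = 2 - 25*(-1)/(7*2) = 2 - 1/7*(-25/2) = 2 + 25/14 = 53/14 ≈ 3.7857)
(17 + 14*8) + (-107 + 191)*t = (17 + 14*8) + (-107 + 191)*(53/14) = (17 + 112) + 84*(53/14) = 129 + 318 = 447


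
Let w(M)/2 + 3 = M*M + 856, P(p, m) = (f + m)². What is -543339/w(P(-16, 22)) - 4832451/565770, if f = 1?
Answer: -503380818003/52936081460 ≈ -9.5092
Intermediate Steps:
P(p, m) = (1 + m)²
w(M) = 1706 + 2*M² (w(M) = -6 + 2*(M*M + 856) = -6 + 2*(M² + 856) = -6 + 2*(856 + M²) = -6 + (1712 + 2*M²) = 1706 + 2*M²)
-543339/w(P(-16, 22)) - 4832451/565770 = -543339/(1706 + 2*((1 + 22)²)²) - 4832451/565770 = -543339/(1706 + 2*(23²)²) - 4832451*1/565770 = -543339/(1706 + 2*529²) - 1610817/188590 = -543339/(1706 + 2*279841) - 1610817/188590 = -543339/(1706 + 559682) - 1610817/188590 = -543339/561388 - 1610817/188590 = -503380818003/52936081460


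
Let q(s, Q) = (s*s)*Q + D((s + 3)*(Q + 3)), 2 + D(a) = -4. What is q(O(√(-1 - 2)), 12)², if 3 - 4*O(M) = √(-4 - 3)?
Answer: -243/2 + 81*I*√7/2 ≈ -121.5 + 107.15*I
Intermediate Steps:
D(a) = -6 (D(a) = -2 - 4 = -6)
O(M) = ¾ - I*√7/4 (O(M) = ¾ - √(-4 - 3)/4 = ¾ - I*√7/4)
q(s, Q) = -6 + Q*s² (q(s, Q) = (s*s)*Q - 6 = s²*Q - 6 = Q*s² - 6 = -6 + Q*s²)
q(O(√(-1 - 2)), 12)² = (-6 + 12*(¾ - I*√7/4)²)²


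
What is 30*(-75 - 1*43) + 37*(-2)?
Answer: -3614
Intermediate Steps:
30*(-75 - 1*43) + 37*(-2) = 30*(-75 - 43) - 74 = 30*(-118) - 74 = -3540 - 74 = -3614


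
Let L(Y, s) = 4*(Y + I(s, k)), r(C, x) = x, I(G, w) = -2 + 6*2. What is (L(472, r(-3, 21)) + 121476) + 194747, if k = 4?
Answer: 318151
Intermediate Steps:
I(G, w) = 10 (I(G, w) = -2 + 12 = 10)
L(Y, s) = 40 + 4*Y (L(Y, s) = 4*(Y + 10) = 4*(10 + Y) = 40 + 4*Y)
(L(472, r(-3, 21)) + 121476) + 194747 = ((40 + 4*472) + 121476) + 194747 = ((40 + 1888) + 121476) + 194747 = (1928 + 121476) + 194747 = 123404 + 194747 = 318151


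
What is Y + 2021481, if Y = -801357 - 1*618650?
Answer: 601474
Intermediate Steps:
Y = -1420007 (Y = -801357 - 618650 = -1420007)
Y + 2021481 = -1420007 + 2021481 = 601474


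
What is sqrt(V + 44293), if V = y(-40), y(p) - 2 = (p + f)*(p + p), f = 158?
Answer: sqrt(34855) ≈ 186.69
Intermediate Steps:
y(p) = 2 + 2*p*(158 + p) (y(p) = 2 + (p + 158)*(p + p) = 2 + (158 + p)*(2*p) = 2 + 2*p*(158 + p))
V = -9438 (V = 2 + 2*(-40)**2 + 316*(-40) = 2 + 2*1600 - 12640 = 2 + 3200 - 12640 = -9438)
sqrt(V + 44293) = sqrt(-9438 + 44293) = sqrt(34855)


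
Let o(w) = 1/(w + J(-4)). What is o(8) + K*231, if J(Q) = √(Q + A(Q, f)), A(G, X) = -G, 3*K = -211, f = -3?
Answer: -129975/8 ≈ -16247.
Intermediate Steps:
K = -211/3 (K = (⅓)*(-211) = -211/3 ≈ -70.333)
J(Q) = 0 (J(Q) = √(Q - Q) = √0 = 0)
o(w) = 1/w (o(w) = 1/(w + 0) = 1/w)
o(8) + K*231 = 1/8 - 211/3*231 = ⅛ - 16247 = -129975/8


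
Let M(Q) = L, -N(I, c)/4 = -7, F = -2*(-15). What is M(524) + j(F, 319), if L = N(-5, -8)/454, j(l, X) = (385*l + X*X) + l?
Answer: 25728421/227 ≈ 1.1334e+5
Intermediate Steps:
F = 30
N(I, c) = 28 (N(I, c) = -4*(-7) = 28)
j(l, X) = X² + 386*l (j(l, X) = (385*l + X²) + l = (X² + 385*l) + l = X² + 386*l)
L = 14/227 (L = 28/454 = 28*(1/454) = 14/227 ≈ 0.061674)
M(Q) = 14/227
M(524) + j(F, 319) = 14/227 + (319² + 386*30) = 14/227 + (101761 + 11580) = 14/227 + 113341 = 25728421/227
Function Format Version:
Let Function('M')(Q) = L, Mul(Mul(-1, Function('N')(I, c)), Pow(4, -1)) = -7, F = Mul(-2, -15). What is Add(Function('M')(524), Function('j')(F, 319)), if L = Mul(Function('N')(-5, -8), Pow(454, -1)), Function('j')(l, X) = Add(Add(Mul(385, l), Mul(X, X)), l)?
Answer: Rational(25728421, 227) ≈ 1.1334e+5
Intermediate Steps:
F = 30
Function('N')(I, c) = 28 (Function('N')(I, c) = Mul(-4, -7) = 28)
Function('j')(l, X) = Add(Pow(X, 2), Mul(386, l)) (Function('j')(l, X) = Add(Add(Mul(385, l), Pow(X, 2)), l) = Add(Add(Pow(X, 2), Mul(385, l)), l) = Add(Pow(X, 2), Mul(386, l)))
L = Rational(14, 227) (L = Mul(28, Pow(454, -1)) = Mul(28, Rational(1, 454)) = Rational(14, 227) ≈ 0.061674)
Function('M')(Q) = Rational(14, 227)
Add(Function('M')(524), Function('j')(F, 319)) = Add(Rational(14, 227), Add(Pow(319, 2), Mul(386, 30))) = Add(Rational(14, 227), Add(101761, 11580)) = Add(Rational(14, 227), 113341) = Rational(25728421, 227)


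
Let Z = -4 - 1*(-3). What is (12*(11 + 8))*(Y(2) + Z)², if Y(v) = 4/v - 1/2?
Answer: 57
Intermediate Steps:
Z = -1 (Z = -4 + 3 = -1)
Y(v) = -½ + 4/v (Y(v) = 4/v - 1*½ = 4/v - ½ = -½ + 4/v)
(12*(11 + 8))*(Y(2) + Z)² = (12*(11 + 8))*((½)*(8 - 1*2)/2 - 1)² = (12*19)*((½)*(½)*(8 - 2) - 1)² = 228*((½)*(½)*6 - 1)² = 228*(3/2 - 1)² = 228*(½)² = 228*(¼) = 57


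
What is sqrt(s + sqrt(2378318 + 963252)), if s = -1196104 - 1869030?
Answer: sqrt(-3065134 + sqrt(3341570)) ≈ 1750.2*I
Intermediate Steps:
s = -3065134
sqrt(s + sqrt(2378318 + 963252)) = sqrt(-3065134 + sqrt(2378318 + 963252)) = sqrt(-3065134 + sqrt(3341570))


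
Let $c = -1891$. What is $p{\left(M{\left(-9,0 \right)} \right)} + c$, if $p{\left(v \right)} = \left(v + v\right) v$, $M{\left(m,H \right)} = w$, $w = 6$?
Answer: $-1819$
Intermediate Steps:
$M{\left(m,H \right)} = 6$
$p{\left(v \right)} = 2 v^{2}$ ($p{\left(v \right)} = 2 v v = 2 v^{2}$)
$p{\left(M{\left(-9,0 \right)} \right)} + c = 2 \cdot 6^{2} - 1891 = 2 \cdot 36 - 1891 = 72 - 1891 = -1819$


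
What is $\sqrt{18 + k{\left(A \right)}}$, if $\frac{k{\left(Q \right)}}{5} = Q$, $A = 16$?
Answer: $7 \sqrt{2} \approx 9.8995$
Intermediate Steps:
$k{\left(Q \right)} = 5 Q$
$\sqrt{18 + k{\left(A \right)}} = \sqrt{18 + 5 \cdot 16} = \sqrt{18 + 80} = \sqrt{98} = 7 \sqrt{2}$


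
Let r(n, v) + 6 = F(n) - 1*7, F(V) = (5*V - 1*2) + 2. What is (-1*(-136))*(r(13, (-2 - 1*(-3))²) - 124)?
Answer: -9792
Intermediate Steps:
F(V) = 5*V (F(V) = (5*V - 2) + 2 = (-2 + 5*V) + 2 = 5*V)
r(n, v) = -13 + 5*n (r(n, v) = -6 + (5*n - 1*7) = -6 + (5*n - 7) = -6 + (-7 + 5*n) = -13 + 5*n)
(-1*(-136))*(r(13, (-2 - 1*(-3))²) - 124) = (-1*(-136))*((-13 + 5*13) - 124) = 136*((-13 + 65) - 124) = 136*(52 - 124) = 136*(-72) = -9792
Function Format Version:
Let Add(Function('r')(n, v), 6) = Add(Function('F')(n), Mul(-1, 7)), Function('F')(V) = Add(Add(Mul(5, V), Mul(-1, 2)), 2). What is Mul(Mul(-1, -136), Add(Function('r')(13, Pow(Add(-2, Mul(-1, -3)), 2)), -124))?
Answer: -9792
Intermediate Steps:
Function('F')(V) = Mul(5, V) (Function('F')(V) = Add(Add(Mul(5, V), -2), 2) = Add(Add(-2, Mul(5, V)), 2) = Mul(5, V))
Function('r')(n, v) = Add(-13, Mul(5, n)) (Function('r')(n, v) = Add(-6, Add(Mul(5, n), Mul(-1, 7))) = Add(-6, Add(Mul(5, n), -7)) = Add(-6, Add(-7, Mul(5, n))) = Add(-13, Mul(5, n)))
Mul(Mul(-1, -136), Add(Function('r')(13, Pow(Add(-2, Mul(-1, -3)), 2)), -124)) = Mul(Mul(-1, -136), Add(Add(-13, Mul(5, 13)), -124)) = Mul(136, Add(Add(-13, 65), -124)) = Mul(136, Add(52, -124)) = Mul(136, -72) = -9792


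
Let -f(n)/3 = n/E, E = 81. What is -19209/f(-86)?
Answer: -518643/86 ≈ -6030.7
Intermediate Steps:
f(n) = -n/27 (f(n) = -3*n/81 = -n/27)
-19209/f(-86) = -19209/((-1/27*(-86))) = -19209/86/27 = -19209*27/86 = -518643/86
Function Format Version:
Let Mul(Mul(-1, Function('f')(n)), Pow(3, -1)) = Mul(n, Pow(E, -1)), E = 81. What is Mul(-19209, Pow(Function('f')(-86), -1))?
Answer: Rational(-518643, 86) ≈ -6030.7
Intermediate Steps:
Function('f')(n) = Mul(Rational(-1, 27), n) (Function('f')(n) = Mul(-3, Mul(n, Pow(81, -1))) = Mul(-3, Mul(n, Rational(1, 81))) = Mul(-3, Mul(Rational(1, 81), n)) = Mul(Rational(-1, 27), n))
Mul(-19209, Pow(Function('f')(-86), -1)) = Mul(-19209, Pow(Mul(Rational(-1, 27), -86), -1)) = Mul(-19209, Pow(Rational(86, 27), -1)) = Mul(-19209, Rational(27, 86)) = Rational(-518643, 86)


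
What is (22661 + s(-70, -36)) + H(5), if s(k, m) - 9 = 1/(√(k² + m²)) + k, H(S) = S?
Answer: 22605 + √1549/3098 ≈ 22605.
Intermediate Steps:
s(k, m) = 9 + k + (k² + m²)^(-½) (s(k, m) = 9 + (1/(√(k² + m²)) + k) = 9 + ((k² + m²)^(-½) + k) = 9 + (k + (k² + m²)^(-½)) = 9 + k + (k² + m²)^(-½))
(22661 + s(-70, -36)) + H(5) = (22661 + (9 - 70 + ((-70)² + (-36)²)^(-½))) + 5 = (22661 + (9 - 70 + (4900 + 1296)^(-½))) + 5 = (22661 + (9 - 70 + 6196^(-½))) + 5 = (22661 + (9 - 70 + √1549/3098)) + 5 = (22661 + (-61 + √1549/3098)) + 5 = (22600 + √1549/3098) + 5 = 22605 + √1549/3098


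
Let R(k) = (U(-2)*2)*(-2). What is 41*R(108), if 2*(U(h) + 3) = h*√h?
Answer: 492 + 164*I*√2 ≈ 492.0 + 231.93*I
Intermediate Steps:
U(h) = -3 + h^(3/2)/2 (U(h) = -3 + (h*√h)/2 = -3 + h^(3/2)/2)
R(k) = 12 + 4*I*√2 (R(k) = ((-3 + (-2)^(3/2)/2)*2)*(-2) = ((-3 + (-2*I*√2)/2)*2)*(-2) = ((-3 - I*√2)*2)*(-2) = (-6 - 2*I*√2)*(-2) = 12 + 4*I*√2)
41*R(108) = 41*(12 + 4*I*√2) = 492 + 164*I*√2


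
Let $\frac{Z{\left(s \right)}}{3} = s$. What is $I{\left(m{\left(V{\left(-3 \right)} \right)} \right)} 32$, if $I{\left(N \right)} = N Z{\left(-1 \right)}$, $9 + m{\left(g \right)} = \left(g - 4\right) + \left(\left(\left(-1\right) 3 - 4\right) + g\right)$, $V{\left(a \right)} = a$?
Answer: $2496$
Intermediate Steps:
$Z{\left(s \right)} = 3 s$
$m{\left(g \right)} = -20 + 2 g$ ($m{\left(g \right)} = -9 + \left(\left(g - 4\right) + \left(\left(\left(-1\right) 3 - 4\right) + g\right)\right) = -9 + \left(\left(-4 + g\right) + \left(\left(-3 - 4\right) + g\right)\right) = -9 + \left(\left(-4 + g\right) + \left(-7 + g\right)\right) = -9 + \left(-11 + 2 g\right) = -20 + 2 g$)
$I{\left(N \right)} = - 3 N$ ($I{\left(N \right)} = N 3 \left(-1\right) = N \left(-3\right) = - 3 N$)
$I{\left(m{\left(V{\left(-3 \right)} \right)} \right)} 32 = - 3 \left(-20 + 2 \left(-3\right)\right) 32 = - 3 \left(-20 - 6\right) 32 = \left(-3\right) \left(-26\right) 32 = 78 \cdot 32 = 2496$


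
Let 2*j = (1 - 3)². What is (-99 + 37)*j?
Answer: -124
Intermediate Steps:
j = 2 (j = (1 - 3)²/2 = (½)*(-2)² = (½)*4 = 2)
(-99 + 37)*j = (-99 + 37)*2 = -62*2 = -124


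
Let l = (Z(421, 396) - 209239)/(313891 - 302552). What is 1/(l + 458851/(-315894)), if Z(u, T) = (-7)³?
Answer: -210701298/4200506341 ≈ -0.050161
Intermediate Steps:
Z(u, T) = -343
l = -209582/11339 (l = (-343 - 209239)/(313891 - 302552) = -209582/11339 ≈ -18.483)
1/(l + 458851/(-315894)) = 1/(-209582/11339 + 458851/(-315894)) = 1/(-209582/11339 + 458851*(-1/315894)) = 1/(-209582/11339 - 458851/315894) = 1/(-4200506341/210701298) = -210701298/4200506341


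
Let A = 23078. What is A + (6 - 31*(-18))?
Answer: 23642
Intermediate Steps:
A + (6 - 31*(-18)) = 23078 + (6 - 31*(-18)) = 23078 + (6 + 558) = 23078 + 564 = 23642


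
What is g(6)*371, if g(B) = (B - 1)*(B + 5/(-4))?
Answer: 35245/4 ≈ 8811.3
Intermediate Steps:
g(B) = (-1 + B)*(-5/4 + B) (g(B) = (-1 + B)*(B + 5*(-¼)) = (-1 + B)*(B - 5/4) = (-1 + B)*(-5/4 + B))
g(6)*371 = (5/4 + 6² - 9/4*6)*371 = (5/4 + 36 - 27/2)*371 = (95/4)*371 = 35245/4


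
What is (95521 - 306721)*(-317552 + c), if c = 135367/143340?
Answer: 160222544461760/2389 ≈ 6.7067e+10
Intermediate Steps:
c = 135367/143340 (c = 135367*(1/143340) = 135367/143340 ≈ 0.94438)
(95521 - 306721)*(-317552 + c) = (95521 - 306721)*(-317552 + 135367/143340) = -211200*(-45517768313/143340) = 160222544461760/2389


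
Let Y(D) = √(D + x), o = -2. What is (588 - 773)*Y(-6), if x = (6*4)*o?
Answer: -555*I*√6 ≈ -1359.5*I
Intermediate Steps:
x = -48 (x = (6*4)*(-2) = 24*(-2) = -48)
Y(D) = √(-48 + D) (Y(D) = √(D - 48) = √(-48 + D))
(588 - 773)*Y(-6) = (588 - 773)*√(-48 - 6) = -555*I*√6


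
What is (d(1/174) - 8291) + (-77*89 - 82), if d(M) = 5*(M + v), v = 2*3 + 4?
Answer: -2640619/174 ≈ -15176.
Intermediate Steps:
v = 10 (v = 6 + 4 = 10)
d(M) = 50 + 5*M (d(M) = 5*(M + 10) = 5*(10 + M) = 50 + 5*M)
(d(1/174) - 8291) + (-77*89 - 82) = ((50 + 5/174) - 8291) + (-77*89 - 82) = ((50 + 5*(1/174)) - 8291) + (-6853 - 82) = ((50 + 5/174) - 8291) - 6935 = (8705/174 - 8291) - 6935 = -1433929/174 - 6935 = -2640619/174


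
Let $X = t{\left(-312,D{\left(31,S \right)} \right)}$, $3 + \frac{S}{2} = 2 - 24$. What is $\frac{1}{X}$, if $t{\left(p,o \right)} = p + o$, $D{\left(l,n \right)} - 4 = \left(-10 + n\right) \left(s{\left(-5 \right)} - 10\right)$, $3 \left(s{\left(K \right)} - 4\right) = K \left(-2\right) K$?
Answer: $\frac{1}{1052} \approx 0.00095057$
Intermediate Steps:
$S = -50$ ($S = -6 + 2 \left(2 - 24\right) = -6 + 2 \left(-22\right) = -6 - 44 = -50$)
$s{\left(K \right)} = 4 - \frac{2 K^{2}}{3}$ ($s{\left(K \right)} = 4 + \frac{K \left(-2\right) K}{3} = 4 + \frac{- 2 K K}{3} = 4 + \frac{\left(-2\right) K^{2}}{3} = 4 - \frac{2 K^{2}}{3}$)
$D{\left(l,n \right)} = \frac{692}{3} - \frac{68 n}{3}$ ($D{\left(l,n \right)} = 4 + \left(-10 + n\right) \left(\left(4 - \frac{2 \left(-5\right)^{2}}{3}\right) - 10\right) = 4 + \left(-10 + n\right) \left(\left(4 - \frac{50}{3}\right) - 10\right) = 4 + \left(-10 + n\right) \left(- \frac{38}{3} - 10\right) = 4 + \left(-10 + n\right) \left(- \frac{68}{3}\right) = 4 - \left(- \frac{680}{3} + \frac{68 n}{3}\right) = \frac{692}{3} - \frac{68 n}{3}$)
$t{\left(p,o \right)} = o + p$
$X = 1052$ ($X = \left(\frac{692}{3} - - \frac{3400}{3}\right) - 312 = \left(\frac{692}{3} + \frac{3400}{3}\right) - 312 = 1364 - 312 = 1052$)
$\frac{1}{X} = \frac{1}{1052}$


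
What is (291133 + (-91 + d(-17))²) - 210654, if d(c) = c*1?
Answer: 92143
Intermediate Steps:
d(c) = c
(291133 + (-91 + d(-17))²) - 210654 = (291133 + (-91 - 17)²) - 210654 = (291133 + (-108)²) - 210654 = (291133 + 11664) - 210654 = 302797 - 210654 = 92143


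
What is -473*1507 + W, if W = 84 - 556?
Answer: -713283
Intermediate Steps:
W = -472
-473*1507 + W = -473*1507 - 472 = -712811 - 472 = -713283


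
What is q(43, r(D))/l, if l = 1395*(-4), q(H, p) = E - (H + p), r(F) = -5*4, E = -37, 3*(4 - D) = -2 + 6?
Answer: 1/93 ≈ 0.010753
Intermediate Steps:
D = 8/3 (D = 4 - (-2 + 6)/3 = 4 - ⅓*4 = 4 - 4/3 = 8/3 ≈ 2.6667)
r(F) = -20
q(H, p) = -37 - H - p (q(H, p) = -37 - (H + p) = -37 + (-H - p) = -37 - H - p)
l = -5580
q(43, r(D))/l = (-37 - 1*43 - 1*(-20))/(-5580) = (-37 - 43 + 20)*(-1/5580) = -60*(-1/5580) = 1/93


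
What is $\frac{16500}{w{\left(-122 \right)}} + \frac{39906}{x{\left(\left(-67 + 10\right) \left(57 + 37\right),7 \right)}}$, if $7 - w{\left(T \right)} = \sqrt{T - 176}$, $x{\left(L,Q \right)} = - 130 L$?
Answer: $\frac{13410702897}{40283230} + \frac{16500 i \sqrt{298}}{347} \approx 332.91 + 820.85 i$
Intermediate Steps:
$w{\left(T \right)} = 7 - \sqrt{-176 + T}$ ($w{\left(T \right)} = 7 - \sqrt{T - 176} = 7 - \sqrt{-176 + T}$)
$\frac{16500}{w{\left(-122 \right)}} + \frac{39906}{x{\left(\left(-67 + 10\right) \left(57 + 37\right),7 \right)}} = \frac{16500}{7 - \sqrt{-176 - 122}} + \frac{39906}{\left(-130\right) \left(-67 + 10\right) \left(57 + 37\right)} = \frac{16500}{7 - \sqrt{-298}} + \frac{39906}{\left(-130\right) \left(\left(-57\right) 94\right)} = \frac{16500}{7 - i \sqrt{298}} + \frac{39906}{\left(-130\right) \left(-5358\right)} = \frac{16500}{7 - i \sqrt{298}} + \frac{39906}{696540} = \frac{16500}{7 - i \sqrt{298}} + 39906 \cdot \frac{1}{696540} = \frac{16500}{7 - i \sqrt{298}} + \frac{6651}{116090} = \frac{6651}{116090} + \frac{16500}{7 - i \sqrt{298}}$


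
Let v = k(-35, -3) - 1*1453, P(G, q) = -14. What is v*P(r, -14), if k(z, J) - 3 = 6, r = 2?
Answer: 20216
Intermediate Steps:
k(z, J) = 9 (k(z, J) = 3 + 6 = 9)
v = -1444 (v = 9 - 1*1453 = 9 - 1453 = -1444)
v*P(r, -14) = -1444*(-14) = 20216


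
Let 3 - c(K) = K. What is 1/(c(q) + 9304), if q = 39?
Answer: 1/9268 ≈ 0.00010790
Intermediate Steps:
c(K) = 3 - K
1/(c(q) + 9304) = 1/((3 - 1*39) + 9304) = 1/((3 - 39) + 9304) = 1/(-36 + 9304) = 1/9268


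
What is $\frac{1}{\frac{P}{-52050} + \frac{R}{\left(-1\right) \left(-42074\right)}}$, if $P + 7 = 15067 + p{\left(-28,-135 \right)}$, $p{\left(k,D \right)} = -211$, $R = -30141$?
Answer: $- \frac{547487925}{548398969} \approx -0.99834$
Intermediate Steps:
$P = 14849$ ($P = -7 + \left(15067 - 211\right) = -7 + 14856 = 14849$)
$\frac{1}{\frac{P}{-52050} + \frac{R}{\left(-1\right) \left(-42074\right)}} = \frac{1}{\frac{14849}{-52050} - \frac{30141}{\left(-1\right) \left(-42074\right)}} = \frac{1}{14849 \left(- \frac{1}{52050}\right) - \frac{30141}{42074}} = \frac{1}{- \frac{14849}{52050} - \frac{30141}{42074}} = \frac{1}{- \frac{548398969}{547487925}} = - \frac{547487925}{548398969}$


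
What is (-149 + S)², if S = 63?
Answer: 7396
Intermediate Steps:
(-149 + S)² = (-149 + 63)² = (-86)² = 7396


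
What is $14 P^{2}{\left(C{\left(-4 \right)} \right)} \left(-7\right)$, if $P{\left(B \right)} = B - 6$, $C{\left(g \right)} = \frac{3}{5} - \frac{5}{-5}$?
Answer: $- \frac{47432}{25} \approx -1897.3$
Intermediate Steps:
$C{\left(g \right)} = \frac{8}{5}$ ($C{\left(g \right)} = 3 \cdot \frac{1}{5} - -1 = \frac{3}{5} + 1 = \frac{8}{5}$)
$P{\left(B \right)} = -6 + B$ ($P{\left(B \right)} = B - 6 = -6 + B$)
$14 P^{2}{\left(C{\left(-4 \right)} \right)} \left(-7\right) = 14 \left(-6 + \frac{8}{5}\right)^{2} \left(-7\right) = 14 \left(- \frac{22}{5}\right)^{2} \left(-7\right) = 14 \cdot \frac{484}{25} \left(-7\right) = \frac{6776}{25} \left(-7\right) = - \frac{47432}{25}$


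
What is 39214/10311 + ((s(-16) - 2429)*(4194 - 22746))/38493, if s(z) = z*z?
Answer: 6621935266/6300021 ≈ 1051.1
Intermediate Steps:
s(z) = z²
39214/10311 + ((s(-16) - 2429)*(4194 - 22746))/38493 = 39214/10311 + (((-16)² - 2429)*(4194 - 22746))/38493 = 39214*(1/10311) + ((256 - 2429)*(-18552))*(1/38493) = 5602/1473 - 2173*(-18552)*(1/38493) = 5602/1473 + 40313496*(1/38493) = 5602/1473 + 13437832/12831 = 6621935266/6300021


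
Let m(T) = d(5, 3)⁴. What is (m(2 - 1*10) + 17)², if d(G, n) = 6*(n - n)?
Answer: 289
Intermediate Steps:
d(G, n) = 0 (d(G, n) = 6*0 = 0)
m(T) = 0 (m(T) = 0⁴ = 0)
(m(2 - 1*10) + 17)² = (0 + 17)² = 17² = 289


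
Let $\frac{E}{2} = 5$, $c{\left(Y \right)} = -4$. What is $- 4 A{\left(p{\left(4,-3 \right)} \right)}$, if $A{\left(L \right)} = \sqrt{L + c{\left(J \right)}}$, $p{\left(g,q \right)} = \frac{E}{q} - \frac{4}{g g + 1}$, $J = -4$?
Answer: $- \frac{4 i \sqrt{19686}}{51} \approx - 11.004 i$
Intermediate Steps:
$E = 10$ ($E = 2 \cdot 5 = 10$)
$p{\left(g,q \right)} = - \frac{4}{1 + g^{2}} + \frac{10}{q}$ ($p{\left(g,q \right)} = \frac{10}{q} - \frac{4}{g g + 1} = \frac{10}{q} - \frac{4}{g^{2} + 1} = \frac{10}{q} - \frac{4}{1 + g^{2}} = - \frac{4}{1 + g^{2}} + \frac{10}{q}$)
$A{\left(L \right)} = \sqrt{-4 + L}$ ($A{\left(L \right)} = \sqrt{L - 4} = \sqrt{-4 + L}$)
$- 4 A{\left(p{\left(4,-3 \right)} \right)} = - 4 \sqrt{-4 + \frac{2 \left(5 - -6 + 5 \cdot 4^{2}\right)}{\left(-3\right) \left(1 + 4^{2}\right)}} = - 4 \sqrt{-4 + 2 \left(- \frac{1}{3}\right) \frac{1}{1 + 16} \left(5 + 6 + 5 \cdot 16\right)} = - 4 \sqrt{-4 + 2 \left(- \frac{1}{3}\right) \frac{1}{17} \left(5 + 6 + 80\right)} = - 4 \sqrt{-4 + 2 \left(- \frac{1}{3}\right) \frac{1}{17} \cdot 91} = - 4 \sqrt{-4 - \frac{182}{51}} = - 4 \sqrt{- \frac{386}{51}} = - 4 \frac{i \sqrt{19686}}{51} = - \frac{4 i \sqrt{19686}}{51}$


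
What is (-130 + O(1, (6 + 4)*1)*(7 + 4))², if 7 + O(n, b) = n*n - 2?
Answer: 47524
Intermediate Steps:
O(n, b) = -9 + n² (O(n, b) = -7 + (n*n - 2) = -7 + (n² - 2) = -7 + (-2 + n²) = -9 + n²)
(-130 + O(1, (6 + 4)*1)*(7 + 4))² = (-130 + (-9 + 1²)*(7 + 4))² = (-130 + (-9 + 1)*11)² = (-130 - 8*11)² = (-130 - 88)² = (-218)² = 47524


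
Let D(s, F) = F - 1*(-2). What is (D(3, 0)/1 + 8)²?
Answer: 100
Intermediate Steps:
D(s, F) = 2 + F (D(s, F) = F + 2 = 2 + F)
(D(3, 0)/1 + 8)² = ((2 + 0)/1 + 8)² = (2*1 + 8)² = (2 + 8)² = 10² = 100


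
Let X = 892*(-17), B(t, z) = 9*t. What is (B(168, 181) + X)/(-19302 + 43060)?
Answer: -6826/11879 ≈ -0.57463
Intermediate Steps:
X = -15164
(B(168, 181) + X)/(-19302 + 43060) = (9*168 - 15164)/(-19302 + 43060) = (1512 - 15164)/23758 = -13652*1/23758 = -6826/11879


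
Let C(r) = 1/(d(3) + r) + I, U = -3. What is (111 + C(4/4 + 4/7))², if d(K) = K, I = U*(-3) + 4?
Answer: 15800625/1024 ≈ 15430.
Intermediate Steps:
I = 13 (I = -3*(-3) + 4 = 9 + 4 = 13)
C(r) = 13 + 1/(3 + r) (C(r) = 1/(3 + r) + 13 = 13 + 1/(3 + r))
(111 + C(4/4 + 4/7))² = (111 + (40 + 13*(4/4 + 4/7))/(3 + (4/4 + 4/7)))² = (111 + (40 + 13*(4*(¼) + 4*(⅐)))/(3 + (4*(¼) + 4*(⅐))))² = (111 + (40 + 13*(1 + 4/7))/(3 + (1 + 4/7)))² = (111 + (40 + 13*(11/7))/(3 + 11/7))² = (111 + (40 + 143/7)/(32/7))² = (111 + (7/32)*(423/7))² = (111 + 423/32)² = (3975/32)² = 15800625/1024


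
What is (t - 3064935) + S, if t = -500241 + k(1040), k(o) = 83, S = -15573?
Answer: -3580666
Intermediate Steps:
t = -500158 (t = -500241 + 83 = -500158)
(t - 3064935) + S = (-500158 - 3064935) - 15573 = -3565093 - 15573 = -3580666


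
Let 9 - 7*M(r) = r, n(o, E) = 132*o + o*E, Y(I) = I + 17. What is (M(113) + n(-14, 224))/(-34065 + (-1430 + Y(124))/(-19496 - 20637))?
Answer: 351083484/2392476373 ≈ 0.14674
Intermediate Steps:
Y(I) = 17 + I
n(o, E) = 132*o + E*o
M(r) = 9/7 - r/7
(M(113) + n(-14, 224))/(-34065 + (-1430 + Y(124))/(-19496 - 20637)) = ((9/7 - ⅐*113) - 14*(132 + 224))/(-34065 + (-1430 + (17 + 124))/(-19496 - 20637)) = ((9/7 - 113/7) - 14*356)/(-34065 + (-1430 + 141)/(-40133)) = (-104/7 - 4984)/(-34065 - 1289*(-1/40133)) = -34992/(7*(-34065 + 1289/40133)) = -34992/(7*(-1367129356/40133)) = -34992/7*(-40133/1367129356) = 351083484/2392476373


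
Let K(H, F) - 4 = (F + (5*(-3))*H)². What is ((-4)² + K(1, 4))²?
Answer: 19881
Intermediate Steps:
K(H, F) = 4 + (F - 15*H)² (K(H, F) = 4 + (F + (5*(-3))*H)² = 4 + (F - 15*H)²)
((-4)² + K(1, 4))² = ((-4)² + (4 + (4 - 15*1)²))² = (16 + (4 + (4 - 15)²))² = (16 + (4 + (-11)²))² = (16 + (4 + 121))² = (16 + 125)² = 141² = 19881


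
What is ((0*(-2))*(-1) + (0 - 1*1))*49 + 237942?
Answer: 237893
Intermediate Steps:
((0*(-2))*(-1) + (0 - 1*1))*49 + 237942 = (0*(-1) + (0 - 1))*49 + 237942 = (0 - 1)*49 + 237942 = -1*49 + 237942 = -49 + 237942 = 237893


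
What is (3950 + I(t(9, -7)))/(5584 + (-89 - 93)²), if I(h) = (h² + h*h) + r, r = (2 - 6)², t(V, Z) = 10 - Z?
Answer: 1136/9677 ≈ 0.11739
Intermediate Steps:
r = 16 (r = (-4)² = 16)
I(h) = 16 + 2*h² (I(h) = (h² + h*h) + 16 = (h² + h²) + 16 = 2*h² + 16 = 16 + 2*h²)
(3950 + I(t(9, -7)))/(5584 + (-89 - 93)²) = (3950 + (16 + 2*(10 - 1*(-7))²))/(5584 + (-89 - 93)²) = (3950 + (16 + 2*(10 + 7)²))/(5584 + (-182)²) = (3950 + (16 + 2*17²))/(5584 + 33124) = (3950 + (16 + 2*289))/38708 = (3950 + (16 + 578))*(1/38708) = (3950 + 594)*(1/38708) = 4544*(1/38708) = 1136/9677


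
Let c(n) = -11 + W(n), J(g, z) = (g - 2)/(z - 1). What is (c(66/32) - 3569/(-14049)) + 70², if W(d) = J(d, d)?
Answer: 1167729259/238833 ≈ 4889.3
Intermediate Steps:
J(g, z) = (-2 + g)/(-1 + z)
W(d) = (-2 + d)/(-1 + d)
c(n) = -11 + (-2 + n)/(-1 + n)
(c(66/32) - 3569/(-14049)) + 70² = ((9 - 660/32)/(-1 + 66/32) - 3569/(-14049)) + 70² = ((9 - 660/32)/(-1 + 66*(1/32)) - 3569*(-1/14049)) + 4900 = ((9 - 10*33/16)/(-1 + 33/16) + 3569/14049) + 4900 = ((9 - 165/8)/(17/16) + 3569/14049) + 4900 = ((16/17)*(-93/8) + 3569/14049) + 4900 = (-186/17 + 3569/14049) + 4900 = -2552441/238833 + 4900 = 1167729259/238833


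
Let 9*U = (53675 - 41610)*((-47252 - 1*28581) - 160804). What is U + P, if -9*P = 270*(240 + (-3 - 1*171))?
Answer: -317227025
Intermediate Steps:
U = -317225045 (U = ((53675 - 41610)*((-47252 - 1*28581) - 160804))/9 = (12065*((-47252 - 28581) - 160804))/9 = (12065*(-75833 - 160804))/9 = (12065*(-236637))/9 = (⅑)*(-2855025405) = -317225045)
P = -1980 (P = -30*(240 + (-3 - 1*171)) = -30*(240 + (-3 - 171)) = -30*(240 - 174) = -30*66 = -⅑*17820 = -1980)
U + P = -317225045 - 1980 = -317227025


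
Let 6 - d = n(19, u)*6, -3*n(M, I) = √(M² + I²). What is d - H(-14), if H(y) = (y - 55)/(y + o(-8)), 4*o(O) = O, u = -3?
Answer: 27/16 + 2*√370 ≈ 40.158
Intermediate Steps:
o(O) = O/4
n(M, I) = -√(I² + M²)/3 (n(M, I) = -√(M² + I²)/3 = -√(I² + M²)/3)
H(y) = (-55 + y)/(-2 + y) (H(y) = (y - 55)/(y + (¼)*(-8)) = (-55 + y)/(y - 2) = (-55 + y)/(-2 + y))
d = 6 + 2*√370 (d = 6 - (-√((-3)² + 19²)/3)*6 = 6 - (-√(9 + 361)/3)*6 = 6 - (-√370/3)*6 = 6 - (-2)*√370 = 6 + 2*√370 ≈ 44.471)
d - H(-14) = (6 + 2*√370) - (-55 - 14)/(-2 - 14) = (6 + 2*√370) - (-69)/(-16) = (6 + 2*√370) - (-1)*(-69)/16 = (6 + 2*√370) - 1*69/16 = (6 + 2*√370) - 69/16 = 27/16 + 2*√370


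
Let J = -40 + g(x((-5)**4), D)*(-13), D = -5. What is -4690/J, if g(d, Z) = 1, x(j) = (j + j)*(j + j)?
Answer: 4690/53 ≈ 88.491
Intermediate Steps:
x(j) = 4*j**2 (x(j) = (2*j)*(2*j) = 4*j**2)
J = -53 (J = -40 + 1*(-13) = -40 - 13 = -53)
-4690/J = -4690/(-53) = -4690*(-1/53) = 4690/53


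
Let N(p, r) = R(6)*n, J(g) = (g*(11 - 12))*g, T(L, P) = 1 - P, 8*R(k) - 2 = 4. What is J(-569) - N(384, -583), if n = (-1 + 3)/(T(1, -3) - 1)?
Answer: -647523/2 ≈ -3.2376e+5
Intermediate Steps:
R(k) = ¾ (R(k) = ¼ + (⅛)*4 = ¼ + ½ = ¾)
n = ⅔ (n = (-1 + 3)/((1 - 1*(-3)) - 1) = 2/((1 + 3) - 1) = 2/(4 - 1) = 2/3 = 2*(⅓) = ⅔ ≈ 0.66667)
J(g) = -g² (J(g) = (g*(-1))*g = (-g)*g = -g²)
N(p, r) = ½ (N(p, r) = (¾)*(⅔) = ½)
J(-569) - N(384, -583) = -1*(-569)² - 1*½ = -1*323761 - ½ = -323761 - ½ = -647523/2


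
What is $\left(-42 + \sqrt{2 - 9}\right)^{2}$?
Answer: $\left(42 - i \sqrt{7}\right)^{2} \approx 1757.0 - 222.24 i$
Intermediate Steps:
$\left(-42 + \sqrt{2 - 9}\right)^{2} = \left(-42 + \sqrt{-7}\right)^{2} = \left(-42 + i \sqrt{7}\right)^{2}$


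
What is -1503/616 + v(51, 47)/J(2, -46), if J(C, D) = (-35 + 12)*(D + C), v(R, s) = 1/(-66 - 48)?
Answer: -246305/100947 ≈ -2.4399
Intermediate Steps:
v(R, s) = -1/114 (v(R, s) = 1/(-114) = -1/114)
J(C, D) = -23*C - 23*D (J(C, D) = -23*(C + D) = -23*C - 23*D)
-1503/616 + v(51, 47)/J(2, -46) = -1503/616 - 1/(114*(-23*2 - 23*(-46))) = -1503*1/616 - 1/(114*(-46 + 1058)) = -1503/616 - 1/114/1012 = -1503/616 - 1/114*1/1012 = -1503/616 - 1/115368 = -246305/100947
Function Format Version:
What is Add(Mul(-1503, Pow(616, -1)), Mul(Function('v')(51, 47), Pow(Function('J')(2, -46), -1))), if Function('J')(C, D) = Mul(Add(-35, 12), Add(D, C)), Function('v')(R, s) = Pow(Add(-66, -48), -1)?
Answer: Rational(-246305, 100947) ≈ -2.4399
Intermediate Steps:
Function('v')(R, s) = Rational(-1, 114) (Function('v')(R, s) = Pow(-114, -1) = Rational(-1, 114))
Function('J')(C, D) = Add(Mul(-23, C), Mul(-23, D)) (Function('J')(C, D) = Mul(-23, Add(C, D)) = Add(Mul(-23, C), Mul(-23, D)))
Add(Mul(-1503, Pow(616, -1)), Mul(Function('v')(51, 47), Pow(Function('J')(2, -46), -1))) = Add(Mul(-1503, Pow(616, -1)), Mul(Rational(-1, 114), Pow(Add(Mul(-23, 2), Mul(-23, -46)), -1))) = Add(Mul(-1503, Rational(1, 616)), Mul(Rational(-1, 114), Pow(Add(-46, 1058), -1))) = Add(Rational(-1503, 616), Mul(Rational(-1, 114), Pow(1012, -1))) = Add(Rational(-1503, 616), Mul(Rational(-1, 114), Rational(1, 1012))) = Add(Rational(-1503, 616), Rational(-1, 115368)) = Rational(-246305, 100947)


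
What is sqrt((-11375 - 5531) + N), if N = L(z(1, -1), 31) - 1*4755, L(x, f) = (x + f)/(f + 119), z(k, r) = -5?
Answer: I*sqrt(4873686)/15 ≈ 147.18*I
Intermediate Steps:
L(x, f) = (f + x)/(119 + f)
N = -356612/75 (N = (31 - 5)/(119 + 31) - 1*4755 = 26/150 - 4755 = (1/150)*26 - 4755 = 13/75 - 4755 = -356612/75 ≈ -4754.8)
sqrt((-11375 - 5531) + N) = sqrt((-11375 - 5531) - 356612/75) = sqrt(-16906 - 356612/75) = sqrt(-1624562/75) = I*sqrt(4873686)/15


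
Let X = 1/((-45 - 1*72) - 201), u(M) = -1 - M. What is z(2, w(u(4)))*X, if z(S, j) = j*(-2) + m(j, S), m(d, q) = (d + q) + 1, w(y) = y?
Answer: -4/159 ≈ -0.025157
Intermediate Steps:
m(d, q) = 1 + d + q
X = -1/318 (X = 1/((-45 - 72) - 201) = 1/(-117 - 201) = 1/(-318) = -1/318 ≈ -0.0031447)
z(S, j) = 1 + S - j (z(S, j) = j*(-2) + (1 + j + S) = -2*j + (1 + S + j) = 1 + S - j)
z(2, w(u(4)))*X = (1 + 2 - (-1 - 1*4))*(-1/318) = (1 + 2 - (-1 - 4))*(-1/318) = (1 + 2 - 1*(-5))*(-1/318) = (1 + 2 + 5)*(-1/318) = 8*(-1/318) = -4/159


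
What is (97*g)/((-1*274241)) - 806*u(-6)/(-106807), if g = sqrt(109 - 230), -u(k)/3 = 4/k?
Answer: 1612/106807 - 97*I/24931 ≈ 0.015093 - 0.0038907*I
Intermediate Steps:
u(k) = -12/k
g = 11*I (g = sqrt(-121) = 11*I ≈ 11.0*I)
(97*g)/((-1*274241)) - 806*u(-6)/(-106807) = (97*(11*I))/((-1*274241)) - (-9672)/(-6)/(-106807) = (1067*I)/(-274241) - (-9672)*(-1)/6*(-1/106807) = (1067*I)*(-1/274241) - 806*2*(-1/106807) = -97*I/24931 - 1612*(-1/106807) = -97*I/24931 + 1612/106807 = 1612/106807 - 97*I/24931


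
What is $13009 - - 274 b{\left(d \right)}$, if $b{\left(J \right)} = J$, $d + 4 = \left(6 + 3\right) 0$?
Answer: $11913$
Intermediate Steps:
$d = -4$ ($d = -4 + \left(6 + 3\right) 0 = -4 + 9 \cdot 0 = -4 + 0 = -4$)
$13009 - - 274 b{\left(d \right)} = 13009 - \left(-274\right) \left(-4\right) = 13009 - 1096 = 11913$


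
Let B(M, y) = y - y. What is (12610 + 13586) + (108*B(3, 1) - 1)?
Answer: 26195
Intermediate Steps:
B(M, y) = 0
(12610 + 13586) + (108*B(3, 1) - 1) = (12610 + 13586) + (108*0 - 1) = 26196 + (0 - 1) = 26196 - 1 = 26195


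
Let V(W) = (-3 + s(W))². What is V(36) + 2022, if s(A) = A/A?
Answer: 2026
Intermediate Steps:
s(A) = 1
V(W) = 4 (V(W) = (-3 + 1)² = (-2)² = 4)
V(36) + 2022 = 4 + 2022 = 2026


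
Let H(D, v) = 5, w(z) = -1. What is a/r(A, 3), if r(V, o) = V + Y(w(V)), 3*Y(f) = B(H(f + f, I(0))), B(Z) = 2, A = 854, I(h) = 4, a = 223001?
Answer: 669003/2564 ≈ 260.92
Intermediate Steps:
Y(f) = 2/3 (Y(f) = (1/3)*2 = 2/3)
r(V, o) = 2/3 + V (r(V, o) = V + 2/3 = 2/3 + V)
a/r(A, 3) = 223001/(2/3 + 854) = 223001/(2564/3) = 223001*(3/2564) = 669003/2564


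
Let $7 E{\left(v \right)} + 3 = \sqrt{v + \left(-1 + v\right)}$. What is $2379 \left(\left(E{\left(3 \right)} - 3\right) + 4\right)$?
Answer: $\frac{9516}{7} + \frac{2379 \sqrt{5}}{7} \approx 2119.4$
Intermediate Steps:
$E{\left(v \right)} = - \frac{3}{7} + \frac{\sqrt{-1 + 2 v}}{7}$ ($E{\left(v \right)} = - \frac{3}{7} + \frac{\sqrt{v + \left(-1 + v\right)}}{7} = - \frac{3}{7} + \frac{\sqrt{-1 + 2 v}}{7}$)
$2379 \left(\left(E{\left(3 \right)} - 3\right) + 4\right) = 2379 \left(\left(\left(- \frac{3}{7} + \frac{\sqrt{-1 + 2 \cdot 3}}{7}\right) - 3\right) + 4\right) = 2379 \left(\left(\left(- \frac{3}{7} + \frac{\sqrt{-1 + 6}}{7}\right) - 3\right) + 4\right) = 2379 \left(\left(\left(- \frac{3}{7} + \frac{\sqrt{5}}{7}\right) - 3\right) + 4\right) = 2379 \left(\left(- \frac{24}{7} + \frac{\sqrt{5}}{7}\right) + 4\right) = 2379 \left(\frac{4}{7} + \frac{\sqrt{5}}{7}\right) = \frac{9516}{7} + \frac{2379 \sqrt{5}}{7}$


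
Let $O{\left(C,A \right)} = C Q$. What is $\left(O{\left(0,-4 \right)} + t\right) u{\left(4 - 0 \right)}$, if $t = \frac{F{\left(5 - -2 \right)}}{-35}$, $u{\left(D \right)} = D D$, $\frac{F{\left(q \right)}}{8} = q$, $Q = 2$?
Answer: $- \frac{128}{5} \approx -25.6$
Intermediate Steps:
$F{\left(q \right)} = 8 q$
$O{\left(C,A \right)} = 2 C$ ($O{\left(C,A \right)} = C 2 = 2 C$)
$u{\left(D \right)} = D^{2}$
$t = - \frac{8}{5}$ ($t = \frac{8 \left(5 - -2\right)}{-35} = 8 \left(5 + 2\right) \left(- \frac{1}{35}\right) = 8 \cdot 7 \left(- \frac{1}{35}\right) = 56 \left(- \frac{1}{35}\right) = - \frac{8}{5} \approx -1.6$)
$\left(O{\left(0,-4 \right)} + t\right) u{\left(4 - 0 \right)} = \left(2 \cdot 0 - \frac{8}{5}\right) \left(4 - 0\right)^{2} = \left(0 - \frac{8}{5}\right) \left(4 + 0\right)^{2} = - \frac{8 \cdot 4^{2}}{5} = \left(- \frac{8}{5}\right) 16 = - \frac{128}{5}$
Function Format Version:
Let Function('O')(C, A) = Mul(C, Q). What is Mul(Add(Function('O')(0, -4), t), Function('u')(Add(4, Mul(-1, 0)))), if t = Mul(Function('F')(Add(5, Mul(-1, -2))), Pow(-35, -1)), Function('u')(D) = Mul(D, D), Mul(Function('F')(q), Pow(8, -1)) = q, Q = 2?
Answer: Rational(-128, 5) ≈ -25.600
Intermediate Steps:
Function('F')(q) = Mul(8, q)
Function('O')(C, A) = Mul(2, C) (Function('O')(C, A) = Mul(C, 2) = Mul(2, C))
Function('u')(D) = Pow(D, 2)
t = Rational(-8, 5) (t = Mul(Mul(8, Add(5, Mul(-1, -2))), Pow(-35, -1)) = Mul(Mul(8, Add(5, 2)), Rational(-1, 35)) = Mul(Mul(8, 7), Rational(-1, 35)) = Mul(56, Rational(-1, 35)) = Rational(-8, 5) ≈ -1.6000)
Mul(Add(Function('O')(0, -4), t), Function('u')(Add(4, Mul(-1, 0)))) = Mul(Add(Mul(2, 0), Rational(-8, 5)), Pow(Add(4, Mul(-1, 0)), 2)) = Mul(Add(0, Rational(-8, 5)), Pow(Add(4, 0), 2)) = Mul(Rational(-8, 5), Pow(4, 2)) = Mul(Rational(-8, 5), 16) = Rational(-128, 5)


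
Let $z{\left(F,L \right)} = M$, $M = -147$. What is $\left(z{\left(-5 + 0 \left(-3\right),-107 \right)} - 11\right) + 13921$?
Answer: $13763$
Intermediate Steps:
$z{\left(F,L \right)} = -147$
$\left(z{\left(-5 + 0 \left(-3\right),-107 \right)} - 11\right) + 13921 = \left(-147 - 11\right) + 13921 = -158 + 13921 = 13763$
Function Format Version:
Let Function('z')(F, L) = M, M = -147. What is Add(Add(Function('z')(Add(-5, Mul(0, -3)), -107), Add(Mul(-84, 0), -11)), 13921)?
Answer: 13763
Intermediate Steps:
Function('z')(F, L) = -147
Add(Add(Function('z')(Add(-5, Mul(0, -3)), -107), Add(Mul(-84, 0), -11)), 13921) = Add(Add(-147, Add(Mul(-84, 0), -11)), 13921) = Add(Add(-147, Add(0, -11)), 13921) = Add(Add(-147, -11), 13921) = Add(-158, 13921) = 13763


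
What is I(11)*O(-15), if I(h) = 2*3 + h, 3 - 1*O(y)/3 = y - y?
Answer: 153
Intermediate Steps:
O(y) = 9 (O(y) = 9 - 3*(y - y) = 9 - 3*0 = 9 + 0 = 9)
I(h) = 6 + h
I(11)*O(-15) = (6 + 11)*9 = 17*9 = 153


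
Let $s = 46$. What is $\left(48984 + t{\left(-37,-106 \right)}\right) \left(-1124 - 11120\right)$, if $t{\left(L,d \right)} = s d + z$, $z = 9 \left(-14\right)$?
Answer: $-538515608$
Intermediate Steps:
$z = -126$
$t{\left(L,d \right)} = -126 + 46 d$ ($t{\left(L,d \right)} = 46 d - 126 = -126 + 46 d$)
$\left(48984 + t{\left(-37,-106 \right)}\right) \left(-1124 - 11120\right) = \left(48984 + \left(-126 + 46 \left(-106\right)\right)\right) \left(-1124 - 11120\right) = \left(48984 - 5002\right) \left(-12244\right) = 43982 \left(-12244\right) = -538515608$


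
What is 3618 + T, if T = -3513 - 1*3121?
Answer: -3016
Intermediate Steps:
T = -6634 (T = -3513 - 3121 = -6634)
3618 + T = 3618 - 6634 = -3016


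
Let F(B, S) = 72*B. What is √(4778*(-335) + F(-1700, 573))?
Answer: I*√1723030 ≈ 1312.6*I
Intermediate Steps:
√(4778*(-335) + F(-1700, 573)) = √(4778*(-335) + 72*(-1700)) = √(-1600630 - 122400) = √(-1723030) = I*√1723030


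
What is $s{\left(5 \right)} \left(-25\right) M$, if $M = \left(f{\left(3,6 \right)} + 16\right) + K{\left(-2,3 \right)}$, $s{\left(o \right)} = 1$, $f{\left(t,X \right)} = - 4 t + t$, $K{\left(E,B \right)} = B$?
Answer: $-250$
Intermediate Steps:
$f{\left(t,X \right)} = - 3 t$
$M = 10$ ($M = \left(\left(-3\right) 3 + 16\right) + 3 = \left(-9 + 16\right) + 3 = 7 + 3 = 10$)
$s{\left(5 \right)} \left(-25\right) M = 1 \left(-25\right) 10 = \left(-25\right) 10 = -250$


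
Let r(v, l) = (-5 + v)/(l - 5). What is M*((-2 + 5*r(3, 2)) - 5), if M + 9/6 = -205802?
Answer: 4527677/6 ≈ 7.5461e+5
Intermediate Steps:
M = -411607/2 (M = -3/2 - 205802 = -411607/2 ≈ -2.0580e+5)
r(v, l) = (-5 + v)/(-5 + l)
M*((-2 + 5*r(3, 2)) - 5) = -411607*((-2 + 5*((-5 + 3)/(-5 + 2))) - 5)/2 = -411607*((-2 + 5*(-2/(-3))) - 5)/2 = -411607*((-2 + 5*(-⅓*(-2))) - 5)/2 = -411607*((-2 + 5*(⅔)) - 5)/2 = -411607*((-2 + 10/3) - 5)/2 = -411607*(4/3 - 5)/2 = -411607/2*(-11/3) = 4527677/6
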